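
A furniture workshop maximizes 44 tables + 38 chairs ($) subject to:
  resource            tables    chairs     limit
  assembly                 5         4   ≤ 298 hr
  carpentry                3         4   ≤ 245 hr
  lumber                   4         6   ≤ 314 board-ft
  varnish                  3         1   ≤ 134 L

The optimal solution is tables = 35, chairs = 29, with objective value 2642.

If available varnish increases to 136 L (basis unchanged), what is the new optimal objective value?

2658

Check each constraint at x*: assembly 291/298 (slack 7); carpentry 221/245 (slack 24); lumber 314/314 (tight); varnish 134/134 (tight).
Since assembly, carpentry are not tight, their duals are 0.
Dual feasibility on the basic columns requires 4·y_lumber + 3·y_varnish = 44, 6·y_lumber + 1·y_varnish = 38.
Solving: y_lumber = 5, y_varnish = 8.
Δz = y_varnish·Δb = 8 × (2) = 16, so new z* = 2642 + 16 = 2658.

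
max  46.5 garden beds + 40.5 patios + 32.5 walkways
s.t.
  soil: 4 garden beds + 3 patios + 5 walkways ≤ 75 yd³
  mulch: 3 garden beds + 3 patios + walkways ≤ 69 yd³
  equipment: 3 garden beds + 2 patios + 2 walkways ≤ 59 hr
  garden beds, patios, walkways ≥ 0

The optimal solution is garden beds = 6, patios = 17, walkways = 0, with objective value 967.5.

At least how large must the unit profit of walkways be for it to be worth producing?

At the optimum: soil uses 75 of 75 (binding); mulch uses 69 of 69 (binding); equipment uses 52 of 59 (slack = 7).
Since equipment is not tight, its dual is 0.
Dual feasibility on the basic columns requires 4·y_soil + 3·y_mulch = 46.5, 3·y_soil + 3·y_mulch = 40.5.
This yields shadow prices y_soil = 6, y_mulch = 7.5.
walkways enters the basis when its profit ≥ yᵀa₃ = 6·5 + 7.5·1 = 37.5.

37.5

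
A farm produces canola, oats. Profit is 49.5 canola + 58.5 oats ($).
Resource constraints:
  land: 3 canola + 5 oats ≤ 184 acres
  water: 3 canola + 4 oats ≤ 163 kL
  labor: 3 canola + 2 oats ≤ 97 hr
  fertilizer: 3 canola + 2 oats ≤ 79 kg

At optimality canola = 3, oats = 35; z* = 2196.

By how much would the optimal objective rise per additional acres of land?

Check each constraint at x*: land 184/184 (tight); water 149/163 (slack 14); labor 79/97 (slack 18); fertilizer 79/79 (tight).
Slack constraints have shadow price 0 (complementary slackness).
From A_Bᵀ y = c: 3·y_land + 3·y_fertilizer = 49.5; 5·y_land + 2·y_fertilizer = 58.5.
→ y_land = 8.5 and y_fertilizer = 8.
Shadow price of land = 8.5.

8.5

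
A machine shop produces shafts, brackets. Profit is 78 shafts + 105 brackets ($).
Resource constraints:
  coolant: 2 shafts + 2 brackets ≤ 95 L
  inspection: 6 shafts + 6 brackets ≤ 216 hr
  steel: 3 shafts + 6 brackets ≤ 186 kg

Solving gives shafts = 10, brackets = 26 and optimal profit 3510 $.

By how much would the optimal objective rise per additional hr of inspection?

8.5

Check each constraint at x*: coolant 72/95 (slack 23); inspection 216/216 (tight); steel 186/186 (tight).
Slack constraints have shadow price 0 (complementary slackness).
The binding rows give the dual system: 6·y_inspection + 3·y_steel = 78 and 6·y_inspection + 6·y_steel = 105.
Solving: y_inspection = 8.5, y_steel = 9.
Shadow price of inspection = 8.5.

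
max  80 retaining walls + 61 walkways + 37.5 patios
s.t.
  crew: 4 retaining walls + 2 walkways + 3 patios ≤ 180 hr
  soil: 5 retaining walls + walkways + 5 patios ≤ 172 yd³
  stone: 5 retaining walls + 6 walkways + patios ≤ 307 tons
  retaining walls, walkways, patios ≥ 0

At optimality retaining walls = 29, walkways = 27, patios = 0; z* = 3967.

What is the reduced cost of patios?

-6.5

Check each constraint at x*: crew 170/180 (slack 10); soil 172/172 (tight); stone 307/307 (tight).
Since crew is not tight, its dual is 0.
Dual feasibility on the basic columns requires 5·y_soil + 5·y_stone = 80, 1·y_soil + 6·y_stone = 61.
→ y_soil = 7 and y_stone = 9.
Reduced cost of patios: c₃ − yᵀa₃ = 37.5 − (7·5 + 9·1) = 37.5 − 44 = -6.5.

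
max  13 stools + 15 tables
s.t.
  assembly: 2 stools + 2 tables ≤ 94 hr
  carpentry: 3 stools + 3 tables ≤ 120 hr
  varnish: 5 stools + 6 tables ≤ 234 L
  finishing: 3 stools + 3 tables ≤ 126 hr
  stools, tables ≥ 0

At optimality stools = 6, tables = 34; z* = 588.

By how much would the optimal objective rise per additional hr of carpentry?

At the optimum: assembly uses 80 of 94 (slack = 14); carpentry uses 120 of 120 (binding); varnish uses 234 of 234 (binding); finishing uses 120 of 126 (slack = 6).
By complementary slackness, y = 0 for the non-binding constraints.
From A_Bᵀ y = c: 3·y_carpentry + 5·y_varnish = 13; 3·y_carpentry + 6·y_varnish = 15.
Solving: y_carpentry = 1, y_varnish = 2.
Shadow price of carpentry = 1.

1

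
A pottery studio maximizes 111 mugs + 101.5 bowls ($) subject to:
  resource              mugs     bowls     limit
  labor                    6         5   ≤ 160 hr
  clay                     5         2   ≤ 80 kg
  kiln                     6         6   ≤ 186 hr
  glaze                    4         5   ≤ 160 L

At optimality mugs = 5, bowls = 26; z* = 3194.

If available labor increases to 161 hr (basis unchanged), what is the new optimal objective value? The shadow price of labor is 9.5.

3203.5

Δb = 1, so new z* = 3194 + (9.5)·(1) = 3194 + 9.5 = 3203.5.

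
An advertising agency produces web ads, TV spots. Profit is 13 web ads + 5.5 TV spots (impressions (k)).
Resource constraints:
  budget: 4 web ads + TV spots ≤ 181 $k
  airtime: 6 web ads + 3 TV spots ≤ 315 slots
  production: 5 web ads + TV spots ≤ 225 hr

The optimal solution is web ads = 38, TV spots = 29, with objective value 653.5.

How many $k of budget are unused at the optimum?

budget used = 4·38 + 1·29 = 181; slack = 181 − 181 = 0.

0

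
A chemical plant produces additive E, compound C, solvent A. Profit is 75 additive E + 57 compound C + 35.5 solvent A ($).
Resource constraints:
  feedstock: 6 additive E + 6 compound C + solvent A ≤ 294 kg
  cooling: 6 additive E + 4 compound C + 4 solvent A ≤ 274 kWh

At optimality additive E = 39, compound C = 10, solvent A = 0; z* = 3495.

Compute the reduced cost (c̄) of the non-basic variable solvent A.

Both feedstock and cooling are binding at x*.
From A_Bᵀ y = c: 6·y_feedstock + 6·y_cooling = 75; 6·y_feedstock + 4·y_cooling = 57.
→ y_feedstock = 3.5 and y_cooling = 9.
Reduced cost of solvent A: c₃ − yᵀa₃ = 35.5 − (3.5·1 + 9·4) = 35.5 − 39.5 = -4.

-4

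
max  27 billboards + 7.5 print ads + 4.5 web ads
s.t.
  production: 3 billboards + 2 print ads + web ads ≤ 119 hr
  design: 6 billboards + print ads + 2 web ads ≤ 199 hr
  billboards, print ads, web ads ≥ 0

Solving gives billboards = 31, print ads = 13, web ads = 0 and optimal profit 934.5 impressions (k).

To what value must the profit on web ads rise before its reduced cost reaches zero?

At the optimum: production uses 119 of 119 (binding); design uses 199 of 199 (binding).
Dual feasibility on the basic columns requires 3·y_production + 6·y_design = 27, 2·y_production + 1·y_design = 7.5.
→ y_production = 2 and y_design = 3.5.
web ads enters the basis when its profit ≥ yᵀa₃ = 2·1 + 3.5·2 = 9.

9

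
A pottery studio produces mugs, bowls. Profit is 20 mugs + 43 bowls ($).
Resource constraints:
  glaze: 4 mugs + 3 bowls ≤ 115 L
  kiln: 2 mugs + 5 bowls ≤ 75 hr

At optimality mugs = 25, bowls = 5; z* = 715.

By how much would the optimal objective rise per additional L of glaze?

At the optimum: glaze uses 115 of 115 (binding); kiln uses 75 of 75 (binding).
Dual feasibility on the basic columns requires 4·y_glaze + 2·y_kiln = 20, 3·y_glaze + 5·y_kiln = 43.
Solving: y_glaze = 1, y_kiln = 8.
Shadow price of glaze = 1.

1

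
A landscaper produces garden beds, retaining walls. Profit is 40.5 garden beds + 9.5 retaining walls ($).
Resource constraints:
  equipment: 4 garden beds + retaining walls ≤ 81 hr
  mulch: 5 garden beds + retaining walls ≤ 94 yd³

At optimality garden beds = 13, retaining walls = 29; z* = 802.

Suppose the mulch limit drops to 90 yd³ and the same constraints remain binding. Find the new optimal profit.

792

At the optimum: equipment uses 81 of 81 (binding); mulch uses 94 of 94 (binding).
Dual feasibility on the basic columns requires 4·y_equipment + 5·y_mulch = 40.5, 1·y_equipment + 1·y_mulch = 9.5.
Solving: y_equipment = 7, y_mulch = 2.5.
Δz = y_mulch·Δb = 2.5 × (-4) = -10, so new z* = 802 − 10 = 792.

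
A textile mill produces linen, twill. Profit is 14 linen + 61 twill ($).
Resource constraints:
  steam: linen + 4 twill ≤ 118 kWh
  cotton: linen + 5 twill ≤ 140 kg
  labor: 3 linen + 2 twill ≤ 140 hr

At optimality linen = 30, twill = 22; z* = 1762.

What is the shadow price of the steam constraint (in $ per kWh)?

Binding: steam and cotton. Non-binding: labor (6 unused).
By complementary slackness, y = 0 for the non-binding constraint.
Dual feasibility on the basic columns requires 1·y_steam + 1·y_cotton = 14, 4·y_steam + 5·y_cotton = 61.
This yields shadow prices y_steam = 9, y_cotton = 5.
Shadow price of steam = 9.

9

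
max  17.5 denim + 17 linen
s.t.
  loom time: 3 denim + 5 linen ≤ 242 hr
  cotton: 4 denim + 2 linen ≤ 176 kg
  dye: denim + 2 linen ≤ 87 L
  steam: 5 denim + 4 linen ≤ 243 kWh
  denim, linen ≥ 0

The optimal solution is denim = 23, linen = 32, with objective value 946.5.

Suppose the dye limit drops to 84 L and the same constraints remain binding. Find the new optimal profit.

939

Binding: dye and steam. Non-binding: loom time (13 unused), cotton (20 unused).
By complementary slackness, y = 0 for the non-binding constraints.
From A_Bᵀ y = c: 1·y_dye + 5·y_steam = 17.5; 2·y_dye + 4·y_steam = 17.
→ y_dye = 2.5 and y_steam = 3.
Δz = y_dye·Δb = 2.5 × (-3) = -7.5, so new z* = 946.5 − 7.5 = 939.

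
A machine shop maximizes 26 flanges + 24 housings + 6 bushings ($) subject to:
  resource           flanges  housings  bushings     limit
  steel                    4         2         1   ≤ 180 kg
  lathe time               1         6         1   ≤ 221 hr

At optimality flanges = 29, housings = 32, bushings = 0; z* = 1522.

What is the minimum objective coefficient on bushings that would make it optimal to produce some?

8

Check each constraint at x*: steel 180/180 (tight); lathe time 221/221 (tight).
The binding rows give the dual system: 4·y_steel + 1·y_lathe time = 26 and 2·y_steel + 6·y_lathe time = 24.
→ y_steel = 6 and y_lathe time = 2.
bushings enters the basis when its profit ≥ yᵀa₃ = 6·1 + 2·1 = 8.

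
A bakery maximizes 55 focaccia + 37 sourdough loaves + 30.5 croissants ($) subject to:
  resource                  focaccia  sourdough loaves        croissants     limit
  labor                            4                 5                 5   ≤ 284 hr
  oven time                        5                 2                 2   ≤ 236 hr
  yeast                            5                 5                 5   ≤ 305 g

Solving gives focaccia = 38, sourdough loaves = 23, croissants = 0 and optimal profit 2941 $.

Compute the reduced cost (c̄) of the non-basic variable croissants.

-6.5

At the optimum: labor uses 267 of 284 (slack = 17); oven time uses 236 of 236 (binding); yeast uses 305 of 305 (binding).
By complementary slackness, y = 0 for the non-binding constraint.
Dual feasibility on the basic columns requires 5·y_oven time + 5·y_yeast = 55, 2·y_oven time + 5·y_yeast = 37.
→ y_oven time = 6 and y_yeast = 5.
Reduced cost of croissants: c₃ − yᵀa₃ = 30.5 − (6·2 + 5·5) = 30.5 − 37 = -6.5.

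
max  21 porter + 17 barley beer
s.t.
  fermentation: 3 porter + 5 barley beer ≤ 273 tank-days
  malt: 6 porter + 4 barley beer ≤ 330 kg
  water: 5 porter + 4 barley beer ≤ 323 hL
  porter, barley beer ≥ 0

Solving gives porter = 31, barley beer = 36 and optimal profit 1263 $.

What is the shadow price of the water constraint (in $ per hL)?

0

Check each constraint at x*: fermentation 273/273 (tight); malt 330/330 (tight); water 299/323 (slack 24).
By complementary slackness, y = 0 for the non-binding constraint.
From A_Bᵀ y = c: 3·y_fermentation + 6·y_malt = 21; 5·y_fermentation + 4·y_malt = 17.
→ y_fermentation = 1 and y_malt = 3.
Shadow price of water = 0.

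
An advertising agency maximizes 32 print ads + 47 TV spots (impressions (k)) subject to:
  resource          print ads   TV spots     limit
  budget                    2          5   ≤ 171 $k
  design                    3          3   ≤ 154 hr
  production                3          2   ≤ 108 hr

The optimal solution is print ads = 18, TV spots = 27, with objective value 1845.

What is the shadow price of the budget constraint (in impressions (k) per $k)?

7

Binding: budget and production. Non-binding: design (19 unused).
By complementary slackness, y = 0 for the non-binding constraint.
Dual feasibility on the basic columns requires 2·y_budget + 3·y_production = 32, 5·y_budget + 2·y_production = 47.
→ y_budget = 7 and y_production = 6.
Shadow price of budget = 7.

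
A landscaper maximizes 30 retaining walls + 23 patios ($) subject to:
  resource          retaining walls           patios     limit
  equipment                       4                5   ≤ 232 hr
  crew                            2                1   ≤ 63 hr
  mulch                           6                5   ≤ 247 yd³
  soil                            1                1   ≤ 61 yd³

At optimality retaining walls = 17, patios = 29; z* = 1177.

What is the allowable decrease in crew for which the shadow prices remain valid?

7.6

Binding constraints: crew, mulch. The basis is B = [[2,1],[6,5]] with det 4.
Per unit decrease in crew, x* moves by d = (-1.25, 1.5).
The basis stays optimal until equipment becomes binding; allowable decrease = 7.6 hr.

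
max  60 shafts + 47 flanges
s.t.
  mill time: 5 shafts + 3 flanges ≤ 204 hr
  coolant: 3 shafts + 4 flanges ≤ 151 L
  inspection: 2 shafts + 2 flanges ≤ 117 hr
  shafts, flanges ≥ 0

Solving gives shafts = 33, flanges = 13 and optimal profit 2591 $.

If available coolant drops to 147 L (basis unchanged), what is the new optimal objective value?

2571

Binding: mill time and coolant. Non-binding: inspection (25 unused).
Slack constraints have shadow price 0 (complementary slackness).
From A_Bᵀ y = c: 5·y_mill time + 3·y_coolant = 60; 3·y_mill time + 4·y_coolant = 47.
Solving: y_mill time = 9, y_coolant = 5.
Δz = y_coolant·Δb = 5 × (-4) = -20, so new z* = 2591 − 20 = 2571.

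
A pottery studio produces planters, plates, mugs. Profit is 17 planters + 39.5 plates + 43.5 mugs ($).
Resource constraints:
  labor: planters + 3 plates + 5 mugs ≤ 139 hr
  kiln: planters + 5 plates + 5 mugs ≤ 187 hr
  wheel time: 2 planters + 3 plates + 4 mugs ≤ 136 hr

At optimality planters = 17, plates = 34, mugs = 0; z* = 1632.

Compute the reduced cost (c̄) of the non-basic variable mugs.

-2.5

Binding: kiln and wheel time. Non-binding: labor (20 unused).
Since labor is not tight, its dual is 0.
Dual feasibility on the basic columns requires 1·y_kiln + 2·y_wheel time = 17, 5·y_kiln + 3·y_wheel time = 39.5.
→ y_kiln = 4 and y_wheel time = 6.5.
Reduced cost of mugs: c₃ − yᵀa₃ = 43.5 − (4·5 + 6.5·4) = 43.5 − 46 = -2.5.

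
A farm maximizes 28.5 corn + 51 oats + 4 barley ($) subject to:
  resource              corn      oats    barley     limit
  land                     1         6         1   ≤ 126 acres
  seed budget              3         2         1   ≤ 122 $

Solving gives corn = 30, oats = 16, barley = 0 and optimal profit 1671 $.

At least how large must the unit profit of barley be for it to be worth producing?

13.5

At the optimum: land uses 126 of 126 (binding); seed budget uses 122 of 122 (binding).
Dual feasibility on the basic columns requires 1·y_land + 3·y_seed budget = 28.5, 6·y_land + 2·y_seed budget = 51.
Solving: y_land = 6, y_seed budget = 7.5.
barley enters the basis when its profit ≥ yᵀa₃ = 6·1 + 7.5·1 = 13.5.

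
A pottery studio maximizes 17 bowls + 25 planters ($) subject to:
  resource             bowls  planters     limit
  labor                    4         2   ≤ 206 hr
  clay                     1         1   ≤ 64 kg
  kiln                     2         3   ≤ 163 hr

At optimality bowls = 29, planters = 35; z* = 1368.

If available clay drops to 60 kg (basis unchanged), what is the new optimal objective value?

Check each constraint at x*: labor 186/206 (slack 20); clay 64/64 (tight); kiln 163/163 (tight).
Slack constraints have shadow price 0 (complementary slackness).
Dual feasibility on the basic columns requires 1·y_clay + 2·y_kiln = 17, 1·y_clay + 3·y_kiln = 25.
→ y_clay = 1 and y_kiln = 8.
Δz = y_clay·Δb = 1 × (-4) = -4, so new z* = 1368 − 4 = 1364.

1364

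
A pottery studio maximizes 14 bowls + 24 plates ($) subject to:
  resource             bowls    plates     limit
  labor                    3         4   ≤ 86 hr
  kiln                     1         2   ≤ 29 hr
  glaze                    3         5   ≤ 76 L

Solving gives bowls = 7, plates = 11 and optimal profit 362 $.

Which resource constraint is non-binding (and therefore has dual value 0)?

labor: 65/86 (slack 21)
kiln: 29/29 (binding)
glaze: 76/76 (binding)
By complementary slackness, a constraint with positive slack has shadow price 0 → labor.

labor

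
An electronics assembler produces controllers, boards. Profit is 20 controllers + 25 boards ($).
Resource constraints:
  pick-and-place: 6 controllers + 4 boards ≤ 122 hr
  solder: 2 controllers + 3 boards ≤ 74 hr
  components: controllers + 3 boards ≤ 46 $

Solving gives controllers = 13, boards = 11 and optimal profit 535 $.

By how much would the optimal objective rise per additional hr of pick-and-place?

2.5

Check each constraint at x*: pick-and-place 122/122 (tight); solder 59/74 (slack 15); components 46/46 (tight).
Since solder is not tight, its dual is 0.
From A_Bᵀ y = c: 6·y_pick-and-place + 1·y_components = 20; 4·y_pick-and-place + 3·y_components = 25.
→ y_pick-and-place = 2.5 and y_components = 5.
Shadow price of pick-and-place = 2.5.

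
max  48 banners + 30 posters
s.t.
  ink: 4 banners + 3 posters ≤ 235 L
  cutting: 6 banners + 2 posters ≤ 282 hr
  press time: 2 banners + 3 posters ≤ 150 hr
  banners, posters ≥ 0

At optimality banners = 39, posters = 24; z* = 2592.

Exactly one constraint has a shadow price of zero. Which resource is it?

ink

ink: 228/235 (slack 7)
cutting: 282/282 (binding)
press time: 150/150 (binding)
By complementary slackness, a constraint with positive slack has shadow price 0 → ink.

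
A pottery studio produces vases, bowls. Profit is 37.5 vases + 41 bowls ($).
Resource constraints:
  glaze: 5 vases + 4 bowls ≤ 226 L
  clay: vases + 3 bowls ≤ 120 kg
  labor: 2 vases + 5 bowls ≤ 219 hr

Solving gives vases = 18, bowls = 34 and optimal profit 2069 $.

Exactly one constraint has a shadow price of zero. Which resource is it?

glaze: 226/226 (binding)
clay: 120/120 (binding)
labor: 206/219 (slack 13)
By complementary slackness, a constraint with positive slack has shadow price 0 → labor.

labor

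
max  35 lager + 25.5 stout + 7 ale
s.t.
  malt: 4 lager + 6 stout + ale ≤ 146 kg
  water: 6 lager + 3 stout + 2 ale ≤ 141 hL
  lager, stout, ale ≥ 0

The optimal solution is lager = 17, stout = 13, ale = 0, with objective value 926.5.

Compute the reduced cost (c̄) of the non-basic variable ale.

-4

Check each constraint at x*: malt 146/146 (tight); water 141/141 (tight).
From A_Bᵀ y = c: 4·y_malt + 6·y_water = 35; 6·y_malt + 3·y_water = 25.5.
→ y_malt = 2 and y_water = 4.5.
Reduced cost of ale: c₃ − yᵀa₃ = 7 − (2·1 + 4.5·2) = 7 − 11 = -4.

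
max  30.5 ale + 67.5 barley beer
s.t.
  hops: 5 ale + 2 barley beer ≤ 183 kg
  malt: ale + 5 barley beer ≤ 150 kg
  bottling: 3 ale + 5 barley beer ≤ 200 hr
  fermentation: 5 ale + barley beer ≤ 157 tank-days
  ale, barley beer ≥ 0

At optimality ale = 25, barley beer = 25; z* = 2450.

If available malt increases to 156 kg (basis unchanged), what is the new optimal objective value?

Check each constraint at x*: hops 175/183 (slack 8); malt 150/150 (tight); bottling 200/200 (tight); fermentation 150/157 (slack 7).
Slack constraints have shadow price 0 (complementary slackness).
Dual feasibility on the basic columns requires 1·y_malt + 3·y_bottling = 30.5, 5·y_malt + 5·y_bottling = 67.5.
→ y_malt = 5 and y_bottling = 8.5.
Δz = y_malt·Δb = 5 × (6) = 30, so new z* = 2450 + 30 = 2480.

2480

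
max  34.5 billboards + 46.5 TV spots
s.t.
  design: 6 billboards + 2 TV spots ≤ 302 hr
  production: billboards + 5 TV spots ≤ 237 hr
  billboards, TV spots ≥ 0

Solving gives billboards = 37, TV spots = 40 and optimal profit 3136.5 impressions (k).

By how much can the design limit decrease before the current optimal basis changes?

207.2

Binding constraints: design, production. The basis is B = [[6,2],[1,5]] with det 28.
Per unit decrease in design, x* moves by d = (-0.1786, 0.0357).
The basis stays optimal until billboards reaches 0; allowable decrease = 207.2 hr.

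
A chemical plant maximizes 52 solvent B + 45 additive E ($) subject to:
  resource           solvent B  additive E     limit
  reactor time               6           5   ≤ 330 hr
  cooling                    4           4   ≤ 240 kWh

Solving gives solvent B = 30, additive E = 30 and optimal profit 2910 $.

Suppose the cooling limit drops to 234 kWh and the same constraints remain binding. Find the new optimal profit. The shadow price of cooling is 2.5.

2895

Δb = -6, so new z* = 2910 + (2.5)·(-6) = 2910 − 15 = 2895.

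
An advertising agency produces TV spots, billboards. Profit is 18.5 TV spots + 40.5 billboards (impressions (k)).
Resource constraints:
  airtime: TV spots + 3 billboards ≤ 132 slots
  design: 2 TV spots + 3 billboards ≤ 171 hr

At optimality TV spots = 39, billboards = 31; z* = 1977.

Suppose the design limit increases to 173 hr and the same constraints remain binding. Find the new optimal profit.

1987

Check each constraint at x*: airtime 132/132 (tight); design 171/171 (tight).
Dual feasibility on the basic columns requires 1·y_airtime + 2·y_design = 18.5, 3·y_airtime + 3·y_design = 40.5.
Solving: y_airtime = 8.5, y_design = 5.
Δz = y_design·Δb = 5 × (2) = 10, so new z* = 1977 + 10 = 1987.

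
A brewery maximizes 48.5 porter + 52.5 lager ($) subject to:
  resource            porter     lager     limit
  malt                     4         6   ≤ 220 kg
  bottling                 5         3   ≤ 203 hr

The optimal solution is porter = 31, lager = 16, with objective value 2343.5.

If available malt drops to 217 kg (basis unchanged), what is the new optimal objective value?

Both malt and bottling are binding at x*.
From A_Bᵀ y = c: 4·y_malt + 5·y_bottling = 48.5; 6·y_malt + 3·y_bottling = 52.5.
Solving: y_malt = 6.5, y_bottling = 4.5.
Δz = y_malt·Δb = 6.5 × (-3) = -19.5, so new z* = 2343.5 − 19.5 = 2324.

2324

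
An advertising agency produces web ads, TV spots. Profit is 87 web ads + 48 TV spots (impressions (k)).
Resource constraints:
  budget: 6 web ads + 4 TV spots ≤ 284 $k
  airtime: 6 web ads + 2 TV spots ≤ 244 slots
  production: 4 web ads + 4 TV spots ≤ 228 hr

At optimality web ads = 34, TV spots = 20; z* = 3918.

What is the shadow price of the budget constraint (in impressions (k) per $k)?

Check each constraint at x*: budget 284/284 (tight); airtime 244/244 (tight); production 216/228 (slack 12).
Since production is not tight, its dual is 0.
The binding rows give the dual system: 6·y_budget + 6·y_airtime = 87 and 4·y_budget + 2·y_airtime = 48.
→ y_budget = 9.5 and y_airtime = 5.
Shadow price of budget = 9.5.

9.5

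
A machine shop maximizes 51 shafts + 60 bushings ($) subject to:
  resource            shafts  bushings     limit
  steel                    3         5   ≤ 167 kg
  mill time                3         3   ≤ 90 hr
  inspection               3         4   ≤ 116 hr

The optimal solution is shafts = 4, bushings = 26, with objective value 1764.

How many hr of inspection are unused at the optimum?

inspection used = 3·4 + 4·26 = 116; slack = 116 − 116 = 0.

0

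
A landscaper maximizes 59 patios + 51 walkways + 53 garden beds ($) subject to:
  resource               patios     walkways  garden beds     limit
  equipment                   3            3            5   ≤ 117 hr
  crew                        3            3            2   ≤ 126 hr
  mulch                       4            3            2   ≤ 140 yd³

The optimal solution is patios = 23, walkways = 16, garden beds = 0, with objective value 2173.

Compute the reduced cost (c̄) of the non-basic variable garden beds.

At the optimum: equipment uses 117 of 117 (binding); crew uses 117 of 126 (slack = 9); mulch uses 140 of 140 (binding).
Slack constraints have shadow price 0 (complementary slackness).
Dual feasibility on the basic columns requires 3·y_equipment + 4·y_mulch = 59, 3·y_equipment + 3·y_mulch = 51.
This yields shadow prices y_equipment = 9, y_mulch = 8.
Reduced cost of garden beds: c₃ − yᵀa₃ = 53 − (9·5 + 8·2) = 53 − 61 = -8.

-8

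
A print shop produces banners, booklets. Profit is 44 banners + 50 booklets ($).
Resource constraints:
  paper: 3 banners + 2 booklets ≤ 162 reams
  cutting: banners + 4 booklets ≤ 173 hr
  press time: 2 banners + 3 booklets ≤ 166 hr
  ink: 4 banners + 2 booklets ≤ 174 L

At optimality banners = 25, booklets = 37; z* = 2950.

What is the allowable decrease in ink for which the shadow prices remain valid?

87.5

Binding constraints: cutting, ink. The basis is B = [[1,4],[4,2]] with det -14.
Per unit decrease in ink, x* moves by d = (-0.2857, 0.0714).
The basis stays optimal until banners reaches 0; allowable decrease = 87.5 L.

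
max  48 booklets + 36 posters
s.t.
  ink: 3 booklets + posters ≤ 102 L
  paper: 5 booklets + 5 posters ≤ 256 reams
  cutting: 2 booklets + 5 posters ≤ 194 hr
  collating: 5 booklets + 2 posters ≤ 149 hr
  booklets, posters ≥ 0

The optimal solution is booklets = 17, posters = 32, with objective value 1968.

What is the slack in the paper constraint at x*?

paper used = 5·17 + 5·32 = 245; slack = 256 − 245 = 11.

11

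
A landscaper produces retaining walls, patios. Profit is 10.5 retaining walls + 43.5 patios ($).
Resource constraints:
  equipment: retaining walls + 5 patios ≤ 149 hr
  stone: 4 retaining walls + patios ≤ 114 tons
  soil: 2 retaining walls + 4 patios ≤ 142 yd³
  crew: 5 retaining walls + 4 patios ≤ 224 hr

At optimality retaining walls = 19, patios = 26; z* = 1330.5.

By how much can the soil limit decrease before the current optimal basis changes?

Binding constraints: equipment, soil. The basis is B = [[1,5],[2,4]] with det -6.
Per unit decrease in soil, x* moves by d = (-0.8333, 0.1667).
The basis stays optimal until retaining walls reaches 0; allowable decrease = 22.8 yd³.

22.8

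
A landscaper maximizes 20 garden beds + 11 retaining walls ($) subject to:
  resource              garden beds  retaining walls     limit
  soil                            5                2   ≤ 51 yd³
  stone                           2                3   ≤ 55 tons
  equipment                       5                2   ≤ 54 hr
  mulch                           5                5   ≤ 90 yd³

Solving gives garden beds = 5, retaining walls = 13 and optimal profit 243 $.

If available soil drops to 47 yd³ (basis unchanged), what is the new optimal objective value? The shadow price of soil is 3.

Δb = -4, so new z* = 243 + (3)·(-4) = 243 − 12 = 231.

231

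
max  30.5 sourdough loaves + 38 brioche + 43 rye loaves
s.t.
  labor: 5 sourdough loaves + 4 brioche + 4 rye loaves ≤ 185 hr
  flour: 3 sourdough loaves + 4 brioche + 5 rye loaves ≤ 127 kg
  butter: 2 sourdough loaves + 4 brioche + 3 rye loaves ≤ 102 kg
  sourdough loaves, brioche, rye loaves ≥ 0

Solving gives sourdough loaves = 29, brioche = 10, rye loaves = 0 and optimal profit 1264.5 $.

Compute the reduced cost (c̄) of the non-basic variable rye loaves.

-3.5

Binding: labor and flour. Non-binding: butter (4 unused).
Since butter is not tight, its dual is 0.
Dual feasibility on the basic columns requires 5·y_labor + 3·y_flour = 30.5, 4·y_labor + 4·y_flour = 38.
→ y_labor = 1 and y_flour = 8.5.
Reduced cost of rye loaves: c₃ − yᵀa₃ = 43 − (1·4 + 8.5·5) = 43 − 46.5 = -3.5.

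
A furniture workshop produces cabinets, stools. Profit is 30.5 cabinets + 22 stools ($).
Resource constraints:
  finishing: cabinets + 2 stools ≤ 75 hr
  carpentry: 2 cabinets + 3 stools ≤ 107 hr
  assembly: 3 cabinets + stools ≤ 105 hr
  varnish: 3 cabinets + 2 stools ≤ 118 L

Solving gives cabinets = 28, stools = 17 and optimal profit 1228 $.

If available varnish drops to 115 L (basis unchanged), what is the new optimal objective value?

Binding: carpentry and varnish. Non-binding: finishing (13 unused), assembly (4 unused).
Since finishing, assembly are not tight, their duals are 0.
Dual feasibility on the basic columns requires 2·y_carpentry + 3·y_varnish = 30.5, 3·y_carpentry + 2·y_varnish = 22.
→ y_carpentry = 1 and y_varnish = 9.5.
Δz = y_varnish·Δb = 9.5 × (-3) = -28.5, so new z* = 1228 − 28.5 = 1199.5.

1199.5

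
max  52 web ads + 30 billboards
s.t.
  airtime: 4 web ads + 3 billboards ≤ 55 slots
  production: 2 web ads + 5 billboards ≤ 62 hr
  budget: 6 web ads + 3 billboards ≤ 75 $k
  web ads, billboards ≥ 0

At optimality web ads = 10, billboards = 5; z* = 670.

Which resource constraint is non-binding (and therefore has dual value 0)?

airtime: 55/55 (binding)
production: 45/62 (slack 17)
budget: 75/75 (binding)
By complementary slackness, a constraint with positive slack has shadow price 0 → production.

production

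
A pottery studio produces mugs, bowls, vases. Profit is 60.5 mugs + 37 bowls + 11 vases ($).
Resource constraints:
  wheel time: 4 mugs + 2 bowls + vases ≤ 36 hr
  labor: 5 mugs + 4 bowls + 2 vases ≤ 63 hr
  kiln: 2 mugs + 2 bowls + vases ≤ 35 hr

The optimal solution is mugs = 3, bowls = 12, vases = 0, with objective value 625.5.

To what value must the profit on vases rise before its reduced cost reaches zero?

Check each constraint at x*: wheel time 36/36 (tight); labor 63/63 (tight); kiln 30/35 (slack 5).
By complementary slackness, y = 0 for the non-binding constraint.
From A_Bᵀ y = c: 4·y_wheel time + 5·y_labor = 60.5; 2·y_wheel time + 4·y_labor = 37.
This yields shadow prices y_wheel time = 9.5, y_labor = 4.5.
vases enters the basis when its profit ≥ yᵀa₃ = 9.5·1 + 4.5·2 = 18.5.

18.5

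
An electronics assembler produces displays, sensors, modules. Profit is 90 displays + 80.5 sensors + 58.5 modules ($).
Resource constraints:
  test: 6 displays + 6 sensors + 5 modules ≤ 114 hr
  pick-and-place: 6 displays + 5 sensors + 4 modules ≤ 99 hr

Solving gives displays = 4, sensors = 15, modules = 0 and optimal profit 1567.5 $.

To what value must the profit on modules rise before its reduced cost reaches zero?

65.5

Check each constraint at x*: test 114/114 (tight); pick-and-place 99/99 (tight).
The binding rows give the dual system: 6·y_test + 6·y_pick-and-place = 90 and 6·y_test + 5·y_pick-and-place = 80.5.
Solving: y_test = 5.5, y_pick-and-place = 9.5.
modules enters the basis when its profit ≥ yᵀa₃ = 5.5·5 + 9.5·4 = 65.5.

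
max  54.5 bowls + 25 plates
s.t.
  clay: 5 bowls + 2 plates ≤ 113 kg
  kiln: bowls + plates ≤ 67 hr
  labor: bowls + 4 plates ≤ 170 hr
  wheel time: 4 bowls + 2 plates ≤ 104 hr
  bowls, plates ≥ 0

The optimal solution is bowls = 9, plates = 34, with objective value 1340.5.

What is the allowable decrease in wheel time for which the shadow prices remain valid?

Binding constraints: clay, wheel time. The basis is B = [[5,2],[4,2]] with det 2.
Per unit decrease in wheel time, x* moves by d = (1, -2.5).
The basis stays optimal until plates reaches 0; allowable decrease = 13.6 hr.

13.6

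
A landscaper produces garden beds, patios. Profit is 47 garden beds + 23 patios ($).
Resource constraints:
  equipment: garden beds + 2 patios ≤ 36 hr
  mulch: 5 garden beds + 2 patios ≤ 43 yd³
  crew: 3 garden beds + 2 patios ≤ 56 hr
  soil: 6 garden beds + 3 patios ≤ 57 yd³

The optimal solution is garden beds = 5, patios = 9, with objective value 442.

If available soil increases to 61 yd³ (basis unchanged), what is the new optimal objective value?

At the optimum: equipment uses 23 of 36 (slack = 13); mulch uses 43 of 43 (binding); crew uses 33 of 56 (slack = 23); soil uses 57 of 57 (binding).
By complementary slackness, y = 0 for the non-binding constraints.
From A_Bᵀ y = c: 5·y_mulch + 6·y_soil = 47; 2·y_mulch + 3·y_soil = 23.
Solving: y_mulch = 1, y_soil = 7.
Δz = y_soil·Δb = 7 × (4) = 28, so new z* = 442 + 28 = 470.

470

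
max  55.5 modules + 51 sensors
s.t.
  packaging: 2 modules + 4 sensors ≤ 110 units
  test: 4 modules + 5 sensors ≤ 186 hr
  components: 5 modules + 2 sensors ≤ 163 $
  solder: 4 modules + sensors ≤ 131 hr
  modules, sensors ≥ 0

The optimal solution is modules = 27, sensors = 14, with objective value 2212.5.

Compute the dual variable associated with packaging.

At the optimum: packaging uses 110 of 110 (binding); test uses 178 of 186 (slack = 8); components uses 163 of 163 (binding); solder uses 122 of 131 (slack = 9).
Slack constraints have shadow price 0 (complementary slackness).
Dual feasibility on the basic columns requires 2·y_packaging + 5·y_components = 55.5, 4·y_packaging + 2·y_components = 51.
This yields shadow prices y_packaging = 9, y_components = 7.5.
Shadow price of packaging = 9.

9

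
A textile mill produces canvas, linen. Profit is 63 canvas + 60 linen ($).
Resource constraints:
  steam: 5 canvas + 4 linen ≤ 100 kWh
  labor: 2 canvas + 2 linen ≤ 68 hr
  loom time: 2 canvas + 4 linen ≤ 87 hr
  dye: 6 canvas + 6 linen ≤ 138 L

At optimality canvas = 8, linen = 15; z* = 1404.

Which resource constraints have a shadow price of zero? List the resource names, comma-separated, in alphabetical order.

steam: 100/100 (binding)
labor: 46/68 (slack 22)
loom time: 76/87 (slack 11)
dye: 138/138 (binding)
By complementary slackness, a constraint with positive slack has shadow price 0 → labor, loom time.

labor, loom time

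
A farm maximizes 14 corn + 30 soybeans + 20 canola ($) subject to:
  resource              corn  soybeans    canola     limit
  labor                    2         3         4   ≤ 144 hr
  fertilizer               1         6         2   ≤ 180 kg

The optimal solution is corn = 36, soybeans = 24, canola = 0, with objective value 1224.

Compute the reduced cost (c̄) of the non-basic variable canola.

Check each constraint at x*: labor 144/144 (tight); fertilizer 180/180 (tight).
From A_Bᵀ y = c: 2·y_labor + 1·y_fertilizer = 14; 3·y_labor + 6·y_fertilizer = 30.
This yields shadow prices y_labor = 6, y_fertilizer = 2.
Reduced cost of canola: c₃ − yᵀa₃ = 20 − (6·4 + 2·2) = 20 − 28 = -8.

-8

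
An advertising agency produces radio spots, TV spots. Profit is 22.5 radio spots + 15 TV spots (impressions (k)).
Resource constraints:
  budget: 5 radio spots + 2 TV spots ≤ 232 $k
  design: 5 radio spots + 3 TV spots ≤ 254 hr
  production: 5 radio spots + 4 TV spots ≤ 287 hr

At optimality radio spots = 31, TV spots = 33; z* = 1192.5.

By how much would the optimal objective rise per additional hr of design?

3

Binding: design and production. Non-binding: budget (11 unused).
Slack constraints have shadow price 0 (complementary slackness).
From A_Bᵀ y = c: 5·y_design + 5·y_production = 22.5; 3·y_design + 4·y_production = 15.
Solving: y_design = 3, y_production = 1.5.
Shadow price of design = 3.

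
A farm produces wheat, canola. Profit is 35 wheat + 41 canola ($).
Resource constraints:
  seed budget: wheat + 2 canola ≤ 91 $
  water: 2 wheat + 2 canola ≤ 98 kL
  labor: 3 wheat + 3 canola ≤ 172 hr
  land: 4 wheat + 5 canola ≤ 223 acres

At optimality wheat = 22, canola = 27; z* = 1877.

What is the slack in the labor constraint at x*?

25

labor used = 3·22 + 3·27 = 147; slack = 172 − 147 = 25.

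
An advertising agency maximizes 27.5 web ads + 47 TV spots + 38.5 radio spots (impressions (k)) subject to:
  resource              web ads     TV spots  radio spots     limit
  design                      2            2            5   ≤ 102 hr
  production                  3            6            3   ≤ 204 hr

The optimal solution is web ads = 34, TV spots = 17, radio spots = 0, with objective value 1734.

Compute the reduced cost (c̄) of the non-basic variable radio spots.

Check each constraint at x*: design 102/102 (tight); production 204/204 (tight).
Dual feasibility on the basic columns requires 2·y_design + 3·y_production = 27.5, 2·y_design + 6·y_production = 47.
Solving: y_design = 4, y_production = 6.5.
Reduced cost of radio spots: c₃ − yᵀa₃ = 38.5 − (4·5 + 6.5·3) = 38.5 − 39.5 = -1.

-1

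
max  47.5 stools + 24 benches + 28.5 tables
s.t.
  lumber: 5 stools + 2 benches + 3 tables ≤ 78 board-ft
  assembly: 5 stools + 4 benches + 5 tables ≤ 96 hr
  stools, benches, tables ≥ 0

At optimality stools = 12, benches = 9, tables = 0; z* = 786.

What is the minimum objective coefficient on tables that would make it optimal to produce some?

Both lumber and assembly are binding at x*.
From A_Bᵀ y = c: 5·y_lumber + 5·y_assembly = 47.5; 2·y_lumber + 4·y_assembly = 24.
This yields shadow prices y_lumber = 7, y_assembly = 2.5.
tables enters the basis when its profit ≥ yᵀa₃ = 7·3 + 2.5·5 = 33.5.

33.5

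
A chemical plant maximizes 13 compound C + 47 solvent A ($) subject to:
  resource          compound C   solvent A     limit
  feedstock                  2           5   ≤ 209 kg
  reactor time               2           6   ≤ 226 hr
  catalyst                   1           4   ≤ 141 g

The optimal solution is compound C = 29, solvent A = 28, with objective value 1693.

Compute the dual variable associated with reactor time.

2.5

Binding: reactor time and catalyst. Non-binding: feedstock (11 unused).
Since feedstock is not tight, its dual is 0.
From A_Bᵀ y = c: 2·y_reactor time + 1·y_catalyst = 13; 6·y_reactor time + 4·y_catalyst = 47.
→ y_reactor time = 2.5 and y_catalyst = 8.
Shadow price of reactor time = 2.5.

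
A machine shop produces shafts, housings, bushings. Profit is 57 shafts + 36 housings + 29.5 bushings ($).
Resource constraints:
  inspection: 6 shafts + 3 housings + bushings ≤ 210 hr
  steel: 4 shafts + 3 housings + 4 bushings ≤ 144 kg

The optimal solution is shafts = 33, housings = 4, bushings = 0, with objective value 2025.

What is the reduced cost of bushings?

-5

Both inspection and steel are binding at x*.
From A_Bᵀ y = c: 6·y_inspection + 4·y_steel = 57; 3·y_inspection + 3·y_steel = 36.
→ y_inspection = 4.5 and y_steel = 7.5.
Reduced cost of bushings: c₃ − yᵀa₃ = 29.5 − (4.5·1 + 7.5·4) = 29.5 − 34.5 = -5.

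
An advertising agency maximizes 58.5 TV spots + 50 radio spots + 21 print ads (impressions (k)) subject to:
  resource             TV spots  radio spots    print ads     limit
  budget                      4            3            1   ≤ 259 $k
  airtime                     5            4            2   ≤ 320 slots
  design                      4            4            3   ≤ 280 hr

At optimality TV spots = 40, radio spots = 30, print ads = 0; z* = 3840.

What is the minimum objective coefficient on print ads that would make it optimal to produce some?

Check each constraint at x*: budget 250/259 (slack 9); airtime 320/320 (tight); design 280/280 (tight).
Slack constraints have shadow price 0 (complementary slackness).
The binding rows give the dual system: 5·y_airtime + 4·y_design = 58.5 and 4·y_airtime + 4·y_design = 50.
Solving: y_airtime = 8.5, y_design = 4.
print ads enters the basis when its profit ≥ yᵀa₃ = 8.5·2 + 4·3 = 29.

29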